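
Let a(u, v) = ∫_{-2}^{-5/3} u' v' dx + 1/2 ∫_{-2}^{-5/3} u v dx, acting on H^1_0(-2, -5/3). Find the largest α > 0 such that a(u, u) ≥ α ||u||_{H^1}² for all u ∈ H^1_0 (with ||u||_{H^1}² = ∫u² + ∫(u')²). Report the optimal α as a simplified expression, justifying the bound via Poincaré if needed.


α = (1 + 18*π^2)/(2*(1 + 9*π^2))

Coercivity of a(·,·) on H^1_0(-2, -5/3) means a(u, u) ≥ α ||u||_{H^1}² for every u ∈ H^1_0.
The interval has length L = 1/3, and Poincaré/coercivity depend only on L. Here a(u, u) = ∫(u')² + (1/2)·∫u².
Here 0 < c = 1/2 < 1. The condition a(u,u) ≥ α||u||_{H^1}² reads (1−α)∫(u')² ≥ (α−c)∫u². Any admissible α is ≤ 1 (rapidly oscillating u have ∫u²/∫(u')² → 0), and α = 1 would force 0 ≥ (1−c)∫u², impossible since c < 1; so 1−α > 0. By the sharp Poincaré inequality on H^1_0 of an interval of length L, ∫(u')² ≥ (π/L)²∫u² with equality for the first sine mode sin(π(x−x₀)/L) (x₀ the left endpoint), so the inequality holds for all u iff (1−α)(π/L)² ≥ α − c, i.e. α ≤ ((π/L)² + c)/((π/L)² + 1) = (1 + c(L/π)²)/(1 + (L/π)²). With (π/L)² = 9*π^2 and c = 1/2, the largest admissible constant is α = ((π/L)² + c)/((π/L)² + 1).
Simplifying, α = (1 + 18*π^2)/(2*(1 + 9*π^2)).


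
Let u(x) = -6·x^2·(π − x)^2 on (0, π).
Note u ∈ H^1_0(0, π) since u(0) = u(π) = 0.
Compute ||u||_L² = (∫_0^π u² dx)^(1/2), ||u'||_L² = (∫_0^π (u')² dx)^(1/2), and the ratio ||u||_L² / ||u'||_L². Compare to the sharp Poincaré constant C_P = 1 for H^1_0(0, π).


||u||_L² / ||u'||_L² = sqrt(3)*π/6 < C_P = 1.

u(x) = -6·x^2·(π − x)^2, so u'(x) = 12*x*(x*(π - x) - (x - π)^2).
u(x) = -6·x^2·(π − x)^2 vanishes at x = 0 and x = π, so u ∈ H^1_0(0, π). Differentiate via the product rule and integrate the resulting polynomials term by term.
  ∫_0^π u² dx = ∫_0^π (36*x^8 - 144*π*x^7 + 216*π^2*x^6 - 144*π^3*x^5 + 36*π^4*x^4) dx. Term by term:
    ∫_0^π 36*x^8 dx = 4*π^9;  ∫_0^π -144*π*x^7 dx = -18*π^9;  ∫_0^π 216*π^2*x^6 dx = 216*π^9/7;
    ∫_0^π -144*π^3*x^5 dx = -24*π^9;  ∫_0^π 36*π^4*x^4 dx = 36*π^9/5.
  Sum: 4*π^9 − 18*π^9 + 216*π^9/7 − 24*π^9 + 36*π^9/5 = 2*π^9/35.
  ∫_0^π (u')² dx = ∫_0^π (576*x^6 - 1728*π*x^5 + 1872*π^2*x^4 - 864*π^3*x^3 + 144*π^4*x^2) dx. Term by term:
    ∫_0^π 576*x^6 dx = 576*π^7/7;  ∫_0^π -1728*π*x^5 dx = -288*π^7;  ∫_0^π 1872*π^2*x^4 dx = 1872*π^7/5;
    ∫_0^π -864*π^3*x^3 dx = -216*π^7;  ∫_0^π 144*π^4*x^2 dx = 48*π^7.
  Sum: 576*π^7/7 − 288*π^7 + 1872*π^7/5 − 216*π^7 + 48*π^7 = 24*π^7/35.
∫_0^π u² dx = 2*π^9/35, so ||u||_L² = sqrt(70)*π^(9/2)/35.
∫_0^π (u')² dx = 24*π^7/35, so ||u'||_L² = 2*sqrt(210)*π^(7/2)/35.
Ratio ||u||_L² / ||u'||_L² = sqrt(3)*π/6.
Sharp Poincaré constant on H^1_0(0, π) is C_P = L/π = 1, achieved by sin(x).
A polynomial bump cannot attain the sharp Poincaré constant (only the first sine eigenfunction does), so the ratio is strictly less than C_P, consistent with ||u||_L² ≤ C_P ||u'||_L².


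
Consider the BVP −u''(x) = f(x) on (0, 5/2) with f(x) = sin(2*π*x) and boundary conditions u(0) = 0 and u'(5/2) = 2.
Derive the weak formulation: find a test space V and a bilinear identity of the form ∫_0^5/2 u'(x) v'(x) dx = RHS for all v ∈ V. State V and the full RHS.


V = {v ∈ H^1(0, 5/2) : v(0) = 0} (test functions vanish at x = 0 where u is specified); weak form: ∫_0^5/2 u'v' dx = ∫_0^5/2 (sin(2*π*x)) v dx + 2·v(5/2) for all v ∈ V.

Multiply both sides by a test function v and integrate from 0 to 5/2:
  ∫_0^5/2 −u''(x) v(x) dx = ∫_0^5/2 f(x) v(x) dx.
Integrate the LHS by parts once:
  ∫_0^5/2 −u'' v dx = −[u'(x) v(x)]_0^5/2 + ∫_0^5/2 u'(x) v'(x) dx.
Thus ∫_0^5/2 u'(x) v'(x) dx = ∫_0^5/2 f(x) v(x) dx + [u'(x) v(x)]_0^5/2.
Choose V so that boundary terms are either known or forced to vanish.
Mixed BC: u(0) = 0 (Dirichlet) and u'(5/2) = 2 (Neumann). Define V = {v ∈ H^1(0, 5/2) : v(0) = 0}. Then [u' v]_0^5/2 = u'(5/2)·v(5/2) − u'(0)·0 = 2·v(5/2).
Weak formulation: find u (satisfying any essential BC) such that ∫_0^5/2 u'(x) v'(x) dx = ∫_0^5/2 f v dx + 2·v(5/2) for all v ∈ V (Dirichlet at 0 absorbed into V; Neumann datum at x = 5/2 contributes the boundary term).
Substituting f(x) = sin(2*π*x), the right-hand side is ∫_0^5/2 (sin(2*π*x)) v dx + 2·v(5/2).


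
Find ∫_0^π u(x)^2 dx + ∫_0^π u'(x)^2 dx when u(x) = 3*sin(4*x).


||u||_{H^1(0,π)}^2 = 153*π/2

u'(x) = 12*cos(4*x).
Expand u² and (u')² and integrate term by term on (0, π), using: for integers n ≥ 1, ∫_0^π sin²(nx) dx = ∫_0^π cos²(nx) dx = π/2; for n ≠ n', ∫_0^π sin(nx)sin(n'x) dx = ∫_0^π cos(nx)cos(n'x) dx = 0; and by product-to-sum, ∫_0^π sin(nx)cos(n'x) dx = ½∫_0^π [sin((n+n')x) + sin((n−n')x)] dx, which is 0 when n+n' is even and 2n/(n²−n'²) when n+n' is odd (it need not vanish on (0, π)).
  u² squared terms: (3)²·∫sin(4x)² dx = 9·π/2 = 9*π/2.
  So ∫_0^π u² dx = 9*π/2.
  (u')² squared terms: (12)²·∫cos(4x)² dx = 144·π/2 = 72*π.
  So ∫_0^π (u')² dx = 72*π.
||u||_{H^1}^2 = (9*π/2) + (72*π) = 153*π/2.


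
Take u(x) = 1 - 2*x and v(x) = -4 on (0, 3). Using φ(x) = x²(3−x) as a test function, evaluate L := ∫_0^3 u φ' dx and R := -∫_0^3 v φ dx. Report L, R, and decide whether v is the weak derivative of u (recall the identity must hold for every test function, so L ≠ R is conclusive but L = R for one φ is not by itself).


LHS = 27/2, RHS = 27. No, v is not the weak derivative of u.

u(x) = 1 - 2*x, classical derivative u'(x) = -2.
φ(x) = x²(3−x), so φ'(x) = 3*x*(2 - x).
Note φ(0) = φ(3) = 0, so the boundary term u·φ vanishes.
LHS = ∫_0^3 u(x) φ'(x) dx = ∫_0^3 (6*x^3 - 15*x^2 + 6*x) dx. Term by term:
  ∫_0^3 6*x^3 dx = 243/2;  ∫_0^3 -15*x^2 dx = -135;  ∫_0^3 6*x dx = 27.
Sum: 243/2 − 135 + 27 = 27/2.
So LHS = 27/2.
∫_0^3 v(x) φ(x) dx = ∫_0^3 (4*x^3 - 12*x^2) dx. Term by term:
  ∫_0^3 4*x^3 dx = 81;  ∫_0^3 -12*x^2 dx = -108.
Sum: 81 − 108 = -27.
So RHS = -∫_0^3 v(x) φ(x) dx = 27.
LHS − RHS = -27/2 ≠ 0, so the identity fails.
(For a valid weak derivative the identity must hold for EVERY test function, in particular this one. The failure shows v is NOT the weak derivative of u.)
Correct weak derivative would be u'(x) = -2.


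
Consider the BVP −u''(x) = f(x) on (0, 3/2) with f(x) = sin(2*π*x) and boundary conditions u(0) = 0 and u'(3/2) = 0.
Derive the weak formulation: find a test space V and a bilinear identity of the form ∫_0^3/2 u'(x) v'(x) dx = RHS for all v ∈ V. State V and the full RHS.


V = {v ∈ H^1(0, 3/2) : v(0) = 0} (test functions vanish at x = 0 where u is specified); weak form: ∫_0^3/2 u'v' dx = ∫_0^3/2 (sin(2*π*x)) v dx for all v ∈ V.

Multiply both sides by a test function v and integrate from 0 to 3/2:
  ∫_0^3/2 −u''(x) v(x) dx = ∫_0^3/2 f(x) v(x) dx.
Integrate the LHS by parts once:
  ∫_0^3/2 −u'' v dx = −[u'(x) v(x)]_0^3/2 + ∫_0^3/2 u'(x) v'(x) dx.
Thus ∫_0^3/2 u'(x) v'(x) dx = ∫_0^3/2 f(x) v(x) dx + [u'(x) v(x)]_0^3/2.
Choose V so that boundary terms are either known or forced to vanish.
Mixed BC: u(0) = 0 (Dirichlet) and u'(3/2) = 0 (Neumann). Define V = {v ∈ H^1(0, 3/2) : v(0) = 0}. Then [u' v]_0^3/2 = u'(3/2)·v(3/2) − u'(0)·0 = 0.
Weak formulation: find u (satisfying any essential BC) such that ∫_0^3/2 u'(x) v'(x) dx = ∫_0^3/2 f v dx for all v ∈ V (Dirichlet at 0 absorbed into V; the Neumann datum at x = 3/2 is zero, so no boundary term remains).
Substituting f(x) = sin(2*π*x), the right-hand side is ∫_0^3/2 (sin(2*π*x)) v dx.


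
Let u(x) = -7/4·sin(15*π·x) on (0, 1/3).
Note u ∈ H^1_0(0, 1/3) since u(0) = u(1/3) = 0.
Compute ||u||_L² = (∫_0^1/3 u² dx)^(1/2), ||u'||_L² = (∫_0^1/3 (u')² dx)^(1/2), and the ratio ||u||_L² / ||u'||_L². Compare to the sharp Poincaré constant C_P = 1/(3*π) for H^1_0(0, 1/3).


||u||_L² / ||u'||_L² = 1/(15*π) < C_P = 1/(3*π).

u(x) = -7/4·sin(15*π·x), so u'(x) = -105*π*cos(15*π*x)/4.
Writing u(x) = A·sin(kπx/L) with A = -7/4 and k = 5, use ∫_0^L sin²(kπx/L) dx = L/2 and ∫_0^L cos²(kπx/L) dx = L/2.
u² = 49/16·sin²(15*π·x) and (u')² = 11025*π^2/16·cos²(15*π·x), and each of sin², cos² integrates to L/2 = 1/6 over (0, 1/3).
∫_0^1/3 u² dx = 49/96, so ||u||_L² = 7*sqrt(6)/24.
∫_0^1/3 (u')² dx = 3675*π^2/32, so ||u'||_L² = 35*sqrt(6)*π/8.
Ratio ||u||_L² / ||u'||_L² = 1/(15*π).
Sharp Poincaré constant on H^1_0(0, 1/3) is C_P = L/π = 1/(3*π), achieved by sin(3*π·x).
This is the k = 5 harmonic; the ratio L/(kπ) is strictly less than C_P = L/π, consistent with the sharp inequality ||u||_L² ≤ C_P ||u'||_L².


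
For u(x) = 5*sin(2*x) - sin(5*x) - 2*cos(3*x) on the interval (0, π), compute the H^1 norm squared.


||u||_{H^1(0,π)}^2 = 160 + 191*π/2

u'(x) = 6*sin(3*x) + 10*cos(2*x) - 5*cos(5*x).
Expand u² and (u')² and integrate term by term on (0, π), using: for integers n ≥ 1, ∫_0^π sin²(nx) dx = ∫_0^π cos²(nx) dx = π/2; for n ≠ n', ∫_0^π sin(nx)sin(n'x) dx = ∫_0^π cos(nx)cos(n'x) dx = 0; and by product-to-sum, ∫_0^π sin(nx)cos(n'x) dx = ½∫_0^π [sin((n+n')x) + sin((n−n')x)] dx, which is 0 when n+n' is even and 2n/(n²−n'²) when n+n' is odd (it need not vanish on (0, π)).
  u² squared terms: (-1)²·∫sin(5x)² dx = 1·π/2 = π/2;  (-2)²·∫cos(3x)² dx = 4·π/2 = 2*π;  (5)²·∫sin(2x)² dx = 25·π/2 = 25*π/2.
  u² cross terms: 2·(-1)·(-2)·∫sin(5x)·cos(3x) dx = 4·(0) = 0;  2·(-1)·(5)·∫sin(5x)·sin(2x) dx = -10·(0) = 0;  2·(-2)·(5)·∫cos(3x)·sin(2x) dx = -20·(-4/5) = 16.
  So ∫_0^π u² dx = π/2 + 2*π + 25*π/2 + 0 + 0 + 16 = 16 + 15*π.
  (u')² squared terms: (-5)²·∫cos(5x)² dx = 25·π/2 = 25*π/2;  (6)²·∫sin(3x)² dx = 36·π/2 = 18*π;  (10)²·∫cos(2x)² dx = 100·π/2 = 50*π.
  (u')² cross terms: 2·(-5)·(6)·∫cos(5x)·sin(3x) dx = -60·(0) = 0;  2·(-5)·(10)·∫cos(5x)·cos(2x) dx = -100·(0) = 0;  2·(6)·(10)·∫sin(3x)·cos(2x) dx = 120·(6/5) = 144.
  So ∫_0^π (u')² dx = 25*π/2 + 18*π + 50*π + 0 + 0 + 144 = 144 + 161*π/2.
||u||_{H^1}^2 = (16 + 15*π) + (144 + 161*π/2) = 160 + 191*π/2.


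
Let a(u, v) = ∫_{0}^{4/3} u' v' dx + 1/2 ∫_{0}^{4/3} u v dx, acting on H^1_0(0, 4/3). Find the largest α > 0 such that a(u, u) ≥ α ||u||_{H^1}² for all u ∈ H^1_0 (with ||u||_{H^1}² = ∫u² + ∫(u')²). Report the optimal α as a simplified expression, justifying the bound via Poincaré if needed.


α = (8 + 9*π^2)/(16 + 9*π^2)

Coercivity of a(·,·) on H^1_0(0, 4/3) means a(u, u) ≥ α ||u||_{H^1}² for every u ∈ H^1_0.
The interval has length L = 4/3, and Poincaré/coercivity depend only on L. Here a(u, u) = ∫(u')² + (1/2)·∫u².
Here 0 < c = 1/2 < 1. The condition a(u,u) ≥ α||u||_{H^1}² reads (1−α)∫(u')² ≥ (α−c)∫u². Any admissible α is ≤ 1 (rapidly oscillating u have ∫u²/∫(u')² → 0), and α = 1 would force 0 ≥ (1−c)∫u², impossible since c < 1; so 1−α > 0. By the sharp Poincaré inequality on H^1_0 of an interval of length L, ∫(u')² ≥ (π/L)²∫u² with equality for the first sine mode sin(π(x−x₀)/L) (x₀ the left endpoint), so the inequality holds for all u iff (1−α)(π/L)² ≥ α − c, i.e. α ≤ ((π/L)² + c)/((π/L)² + 1) = (1 + c(L/π)²)/(1 + (L/π)²). With (π/L)² = 9*π^2/16 and c = 1/2, the largest admissible constant is α = ((π/L)² + c)/((π/L)² + 1).
Simplifying, α = (8 + 9*π^2)/(16 + 9*π^2).


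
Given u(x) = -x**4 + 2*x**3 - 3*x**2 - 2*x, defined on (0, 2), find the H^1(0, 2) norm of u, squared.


||u||_{H^1}^2 = 17240/63

The H^1 norm (squared) on an interval (0, L) is
  ||u||_{H^1}^2 = ∫_0^L u(x)^2 dx + ∫_0^L u'(x)^2 dx.
Compute u'(x) = -4*x**3 + 6*x**2 - 6*x - 2.
Then u(x)^2 = x**8 - 4*x**7 + 10*x**6 - 8*x**5 + x**4 + 12*x**3 + 4*x**2 and u'(x)^2 = 16*x**6 - 48*x**5 + 84*x**4 - 56*x**3 + 12*x**2 + 24*x + 4.
Integrate each monomial from 0 to 2 using ∫_0^2 c·x^n dx = c·2^(n+1)/(n+1):
  ∫_0^2 u(x)^2 dx = ∫_0^2 (x^8 - 4*x^7 + 10*x^6 - 8*x^5 + x^4 + 12*x^3 + 4*x^2) dx. Term by term:
    ∫_0^2 x^8 dx = 512/9;  ∫_0^2 -4*x^7 dx = -128;  ∫_0^2 10*x^6 dx = 1280/7;
    ∫_0^2 -8*x^5 dx = -256/3;  ∫_0^2 x^4 dx = 32/5;  ∫_0^2 12*x^3 dx = 48;
    ∫_0^2 4*x^2 dx = 32/3.
  Sum: 512/9 − 128 + 1280/7 − 256/3 + 32/5 + 48 + 32/3 = 28816/315.
  ∫_0^2 u'(x)^2 dx = ∫_0^2 (16*x^6 - 48*x^5 + 84*x^4 - 56*x^3 + 12*x^2 + 24*x + 4) dx. Term by term:
    ∫_0^2 16*x^6 dx = 2048/7;  ∫_0^2 -48*x^5 dx = -512;  ∫_0^2 84*x^4 dx = 2688/5;
    ∫_0^2 -56*x^3 dx = -224;  ∫_0^2 12*x^2 dx = 32;  ∫_0^2 24*x dx = 48;
    ∫_0^2 4 dx = 8.
  Sum: 2048/7 − 512 + 2688/5 − 224 + 32 + 48 + 8 = 6376/35.
Adding: ||u||_{H^1}^2 = 28816/315 + 6376/35 = 17240/63.


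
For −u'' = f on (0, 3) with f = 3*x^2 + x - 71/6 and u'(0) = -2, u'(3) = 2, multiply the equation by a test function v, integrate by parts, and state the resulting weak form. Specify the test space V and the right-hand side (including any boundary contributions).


V = H^1(0, 3) (v unrestricted at boundary; u is determined up to an additive constant); weak form: ∫_0^3 u'v' dx = ∫_0^3 (3*x^2 + x - 71/6) v dx + 2·v(3) + 2·v(0) for all v ∈ V.

Multiply both sides by a test function v and integrate from 0 to 3:
  ∫_0^3 −u''(x) v(x) dx = ∫_0^3 f(x) v(x) dx.
Integrate the LHS by parts once:
  ∫_0^3 −u'' v dx = −[u'(x) v(x)]_0^3 + ∫_0^3 u'(x) v'(x) dx.
Thus ∫_0^3 u'(x) v'(x) dx = ∫_0^3 f(x) v(x) dx + [u'(x) v(x)]_0^3.
Choose V so that boundary terms are either known or forced to vanish.
u has inhomogeneous Neumann u'(0) = -2, u'(3) = 2. [u' v]_0^3 = (2)·v(3) − (-2)·v(0) = 2·v(3) + 2·v(0). Take V = H^1(0, 3); boundary term becomes part of RHS.
Weak formulation: find u (satisfying any essential BC) such that ∫_0^3 u'(x) v'(x) dx = ∫_0^3 f v dx + 2·v(3) + 2·v(0) for all v ∈ V (Neumann data are natural BCs: they enter the RHS as boundary terms).
Substituting f(x) = 3*x^2 + x - 71/6, the right-hand side is ∫_0^3 (3*x^2 + x - 71/6) v dx + 2·v(3) + 2·v(0).
Compatibility check (pure Neumann): taking v ≡ 1 ∈ V gives 0 = ∫_0^3 f dx + (2) − (-2), i.e. ∫_0^3 f dx must equal u'(0) − u'(3) = -4. Indeed ∫_0^3 (3*x^2 + x - 71/6) dx = -4, so the data are compatible. The solution is then unique only up to an additive constant (fix it e.g. by requiring ∫_0^3 u dx = 0).


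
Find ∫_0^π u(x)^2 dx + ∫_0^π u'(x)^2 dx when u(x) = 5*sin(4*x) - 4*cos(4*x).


||u||_{H^1(0,π)}^2 = 697*π/2

u'(x) = 16*sin(4*x) + 20*cos(4*x).
Expand u² and (u')² and integrate term by term on (0, π), using: for integers n ≥ 1, ∫_0^π sin²(nx) dx = ∫_0^π cos²(nx) dx = π/2; for n ≠ n', ∫_0^π sin(nx)sin(n'x) dx = ∫_0^π cos(nx)cos(n'x) dx = 0; and by product-to-sum, ∫_0^π sin(nx)cos(n'x) dx = ½∫_0^π [sin((n+n')x) + sin((n−n')x)] dx, which is 0 when n+n' is even and 2n/(n²−n'²) when n+n' is odd (it need not vanish on (0, π)).
  u² squared terms: (-4)²·∫cos(4x)² dx = 16·π/2 = 8*π;  (5)²·∫sin(4x)² dx = 25·π/2 = 25*π/2.
  u² cross terms: 2·(-4)·(5)·∫cos(4x)·sin(4x) dx = -40·(0) = 0.
  So ∫_0^π u² dx = 8*π + 25*π/2 + 0 = 41*π/2.
  (u')² squared terms: (16)²·∫sin(4x)² dx = 256·π/2 = 128*π;  (20)²·∫cos(4x)² dx = 400·π/2 = 200*π.
  (u')² cross terms: 2·(16)·(20)·∫sin(4x)·cos(4x) dx = 640·(0) = 0.
  So ∫_0^π (u')² dx = 128*π + 200*π + 0 = 328*π.
||u||_{H^1}^2 = (41*π/2) + (328*π) = 697*π/2.


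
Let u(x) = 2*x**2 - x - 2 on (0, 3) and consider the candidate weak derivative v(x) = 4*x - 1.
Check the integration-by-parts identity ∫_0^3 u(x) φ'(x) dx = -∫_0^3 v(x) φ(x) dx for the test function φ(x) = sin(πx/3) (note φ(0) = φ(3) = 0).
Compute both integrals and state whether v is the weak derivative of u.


LHS = -30/π, RHS = -30/π. Yes, v = u' weakly.

u(x) = 2*x**2 - x - 2, classical derivative u'(x) = 4*x - 1.
φ(x) = sin(πx/3), so φ'(x) = π*cos(π*x/3)/3.
Note φ(0) = φ(3) = 0, so the boundary term u·φ vanishes.
LHS = ∫_0^3 u(x) φ'(x) dx = ∫_0^3 (2*π*x^2*cos(π*x/3)/3 - π*x*cos(π*x/3)/3 - 2*π*cos(π*x/3)/3) dx. Term by term:
  ∫_0^3 -2*π*cos(π*x/3)/3 dx = 0;  ∫_0^3 -π*x*cos(π*x/3)/3 dx = 6/π;  ∫_0^3 2*π*x^2*cos(π*x/3)/3 dx = -36/π.
Sum: 0 + 6/π − 36/π = -30/π.
So LHS = -30/π.
∫_0^3 v(x) φ(x) dx = ∫_0^3 (4*x*sin(π*x/3) - sin(π*x/3)) dx. Term by term:
  ∫_0^3 -sin(π*x/3) dx = -6/π;  ∫_0^3 4*x*sin(π*x/3) dx = 36/π.
Sum: -6/π + 36/π = 30/π.
So RHS = -∫_0^3 v(x) φ(x) dx = -30/π.
LHS = RHS, so the identity holds for this test φ.
Moreover u is smooth here and v(x) = u'(x) = 4*x - 1 pointwise, so the identity holds for every test function. Hence v is the weak derivative of u.


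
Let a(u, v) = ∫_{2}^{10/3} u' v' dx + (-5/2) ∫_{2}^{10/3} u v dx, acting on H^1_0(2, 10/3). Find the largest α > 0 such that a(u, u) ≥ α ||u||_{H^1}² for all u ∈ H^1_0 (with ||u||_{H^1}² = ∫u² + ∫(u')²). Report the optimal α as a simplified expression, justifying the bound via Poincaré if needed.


α = (-40 + 9*π^2)/(16 + 9*π^2)

Coercivity of a(·,·) on H^1_0(2, 10/3) means a(u, u) ≥ α ||u||_{H^1}² for every u ∈ H^1_0.
The interval has length L = 4/3, and Poincaré/coercivity depend only on L. Here a(u, u) = ∫(u')² + (-5/2)·∫u².
Here c = -5/2 < 0 with |c| < (π/L)² = 9*π^2/16, so coercivity still holds. The condition a(u,u) ≥ α||u||_{H^1}² reads (1−α)∫(u')² ≥ (α−c)∫u². Any admissible α is ≤ 1 (rapidly oscillating u have ∫u²/∫(u')² → 0), and α = 1 would force 0 ≥ (1−c)∫u², impossible since c < 1; so 1−α > 0. By the sharp Poincaré inequality on H^1_0 of an interval of length L, ∫(u')² ≥ (π/L)²∫u² with equality for the first sine mode sin(π(x−x₀)/L) (x₀ the left endpoint), so the inequality holds for all u iff (1−α)(π/L)² ≥ α − c, i.e. α ≤ ((π/L)² + c)/((π/L)² + 1) = (1 + c(L/π)²)/(1 + (L/π)²). (Direct route, valid since c ≤ 0: Poincaré gives c∫u² ≥ c(L/π)²∫(u')², so a(u,u) ≥ (1 + c(L/π)²)∫(u')², while ||u||_{H^1}² ≤ (1 + (L/π)²)∫(u')²; dividing yields the same α.) With (π/L)² = 9*π^2/16 and c = -5/2, the largest admissible constant is α = ((π/L)² + c)/((π/L)² + 1).
Simplifying, α = (-40 + 9*π^2)/(16 + 9*π^2).


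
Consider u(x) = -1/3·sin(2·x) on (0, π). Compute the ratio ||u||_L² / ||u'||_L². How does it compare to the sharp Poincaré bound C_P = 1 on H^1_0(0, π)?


||u||_L² / ||u'||_L² = 1/2 < C_P = 1.

u(x) = -1/3·sin(2·x), so u'(x) = -2*cos(2*x)/3.
Writing u(x) = A·sin(kπx/L) with A = -1/3 and k = 2, use ∫_0^L sin²(kπx/L) dx = L/2 and ∫_0^L cos²(kπx/L) dx = L/2.
u² = 1/9·sin²(2·x) and (u')² = 4/9·cos²(2·x), and each of sin², cos² integrates to L/2 = π/2 over (0, π).
∫_0^π u² dx = π/18, so ||u||_L² = sqrt(2)*sqrt(π)/6.
∫_0^π (u')² dx = 2*π/9, so ||u'||_L² = sqrt(2)*sqrt(π)/3.
Ratio ||u||_L² / ||u'||_L² = 1/2.
Sharp Poincaré constant on H^1_0(0, π) is C_P = L/π = 1, achieved by sin(x).
This is the k = 2 harmonic; the ratio L/(kπ) is strictly less than C_P = L/π, consistent with the sharp inequality ||u||_L² ≤ C_P ||u'||_L².


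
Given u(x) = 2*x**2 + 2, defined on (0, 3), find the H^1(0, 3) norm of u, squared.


||u||_{H^1}^2 = 2112/5

The H^1 norm (squared) on an interval (0, L) is
  ||u||_{H^1}^2 = ∫_0^L u(x)^2 dx + ∫_0^L u'(x)^2 dx.
Compute u'(x) = 4*x.
Then u(x)^2 = 4*x**4 + 8*x**2 + 4 and u'(x)^2 = 16*x**2.
Integrate each monomial from 0 to 3 using ∫_0^3 c·x^n dx = c·3^(n+1)/(n+1):
  ∫_0^3 u(x)^2 dx = ∫_0^3 (4*x^4 + 8*x^2 + 4) dx. Term by term:
    ∫_0^3 4*x^4 dx = 972/5;  ∫_0^3 8*x^2 dx = 72;  ∫_0^3 4 dx = 12.
  Sum: 972/5 + 72 + 12 = 1392/5.
  ∫_0^3 u'(x)^2 dx = ∫_0^3 (16*x^2) dx. Term by term:
    ∫_0^3 16*x^2 dx = 144.
Adding: ||u||_{H^1}^2 = 1392/5 + 144 = 2112/5.


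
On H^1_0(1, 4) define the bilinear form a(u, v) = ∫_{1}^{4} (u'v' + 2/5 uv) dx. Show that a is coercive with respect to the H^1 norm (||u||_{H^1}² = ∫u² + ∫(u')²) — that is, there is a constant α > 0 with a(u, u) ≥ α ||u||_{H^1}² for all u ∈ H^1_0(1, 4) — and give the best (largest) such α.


α = (18/5 + π^2)/(9 + π^2)

Coercivity of a(·,·) on H^1_0(1, 4) means a(u, u) ≥ α ||u||_{H^1}² for every u ∈ H^1_0.
The interval has length L = 3, and Poincaré/coercivity depend only on L. Here a(u, u) = ∫(u')² + (2/5)·∫u².
Here 0 < c = 2/5 < 1. The condition a(u,u) ≥ α||u||_{H^1}² reads (1−α)∫(u')² ≥ (α−c)∫u². Any admissible α is ≤ 1 (rapidly oscillating u have ∫u²/∫(u')² → 0), and α = 1 would force 0 ≥ (1−c)∫u², impossible since c < 1; so 1−α > 0. By the sharp Poincaré inequality on H^1_0 of an interval of length L, ∫(u')² ≥ (π/L)²∫u² with equality for the first sine mode sin(π(x−x₀)/L) (x₀ the left endpoint), so the inequality holds for all u iff (1−α)(π/L)² ≥ α − c, i.e. α ≤ ((π/L)² + c)/((π/L)² + 1) = (1 + c(L/π)²)/(1 + (L/π)²). With (π/L)² = π^2/9 and c = 2/5, the largest admissible constant is α = ((π/L)² + c)/((π/L)² + 1).
Simplifying, α = (18/5 + π^2)/(9 + π^2).


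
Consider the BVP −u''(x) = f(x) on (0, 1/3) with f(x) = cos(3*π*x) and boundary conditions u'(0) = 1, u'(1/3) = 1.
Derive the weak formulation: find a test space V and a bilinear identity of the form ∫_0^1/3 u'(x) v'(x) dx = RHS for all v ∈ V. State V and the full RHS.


V = H^1(0, 1/3) (v unrestricted at boundary; u is determined up to an additive constant); weak form: ∫_0^1/3 u'v' dx = ∫_0^1/3 (cos(3*π*x)) v dx + v(1/3) − v(0) for all v ∈ V.

Multiply both sides by a test function v and integrate from 0 to 1/3:
  ∫_0^1/3 −u''(x) v(x) dx = ∫_0^1/3 f(x) v(x) dx.
Integrate the LHS by parts once:
  ∫_0^1/3 −u'' v dx = −[u'(x) v(x)]_0^1/3 + ∫_0^1/3 u'(x) v'(x) dx.
Thus ∫_0^1/3 u'(x) v'(x) dx = ∫_0^1/3 f(x) v(x) dx + [u'(x) v(x)]_0^1/3.
Choose V so that boundary terms are either known or forced to vanish.
u has inhomogeneous Neumann u'(0) = 1, u'(1/3) = 1. [u' v]_0^1/3 = (1)·v(1/3) − (1)·v(0) = v(1/3) − v(0). Take V = H^1(0, 1/3); boundary term becomes part of RHS.
Weak formulation: find u (satisfying any essential BC) such that ∫_0^1/3 u'(x) v'(x) dx = ∫_0^1/3 f v dx + v(1/3) − v(0) for all v ∈ V (Neumann data are natural BCs: they enter the RHS as boundary terms).
Substituting f(x) = cos(3*π*x), the right-hand side is ∫_0^1/3 (cos(3*π*x)) v dx + v(1/3) − v(0).
Compatibility check (pure Neumann): taking v ≡ 1 ∈ V gives 0 = ∫_0^1/3 f dx + (1) − (1), i.e. ∫_0^1/3 f dx must equal u'(0) − u'(1/3) = 0. Indeed ∫_0^1/3 (cos(3*π*x)) dx = 0, so the data are compatible. The solution is then unique only up to an additive constant (fix it e.g. by requiring ∫_0^1/3 u dx = 0).


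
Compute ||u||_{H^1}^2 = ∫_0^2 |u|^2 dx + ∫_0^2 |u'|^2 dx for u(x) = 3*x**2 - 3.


||u||_{H^1}^2 = 618/5

The H^1 norm (squared) on an interval (0, L) is
  ||u||_{H^1}^2 = ∫_0^L u(x)^2 dx + ∫_0^L u'(x)^2 dx.
Compute u'(x) = 6*x.
Then u(x)^2 = 9*x**4 - 18*x**2 + 9 and u'(x)^2 = 36*x**2.
Integrate each monomial from 0 to 2 using ∫_0^2 c·x^n dx = c·2^(n+1)/(n+1):
  ∫_0^2 u(x)^2 dx = ∫_0^2 (9*x^4 - 18*x^2 + 9) dx. Term by term:
    ∫_0^2 9*x^4 dx = 288/5;  ∫_0^2 -18*x^2 dx = -48;  ∫_0^2 9 dx = 18.
  Sum: 288/5 − 48 + 18 = 138/5.
  ∫_0^2 u'(x)^2 dx = ∫_0^2 (36*x^2) dx. Term by term:
    ∫_0^2 36*x^2 dx = 96.
Adding: ||u||_{H^1}^2 = 138/5 + 96 = 618/5.


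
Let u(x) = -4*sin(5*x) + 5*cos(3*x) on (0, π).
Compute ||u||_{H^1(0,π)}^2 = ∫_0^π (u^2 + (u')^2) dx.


||u||_{H^1(0,π)}^2 = 333*π

u'(x) = -15*sin(3*x) - 20*cos(5*x).
Expand u² and (u')² and integrate term by term on (0, π), using: for integers n ≥ 1, ∫_0^π sin²(nx) dx = ∫_0^π cos²(nx) dx = π/2; for n ≠ n', ∫_0^π sin(nx)sin(n'x) dx = ∫_0^π cos(nx)cos(n'x) dx = 0; and by product-to-sum, ∫_0^π sin(nx)cos(n'x) dx = ½∫_0^π [sin((n+n')x) + sin((n−n')x)] dx, which is 0 when n+n' is even and 2n/(n²−n'²) when n+n' is odd (it need not vanish on (0, π)).
  u² squared terms: (-4)²·∫sin(5x)² dx = 16·π/2 = 8*π;  (5)²·∫cos(3x)² dx = 25·π/2 = 25*π/2.
  u² cross terms: 2·(-4)·(5)·∫sin(5x)·cos(3x) dx = -40·(0) = 0.
  So ∫_0^π u² dx = 8*π + 25*π/2 + 0 = 41*π/2.
  (u')² squared terms: (-20)²·∫cos(5x)² dx = 400·π/2 = 200*π;  (-15)²·∫sin(3x)² dx = 225·π/2 = 225*π/2.
  (u')² cross terms: 2·(-20)·(-15)·∫cos(5x)·sin(3x) dx = 600·(0) = 0.
  So ∫_0^π (u')² dx = 200*π + 225*π/2 + 0 = 625*π/2.
||u||_{H^1}^2 = (41*π/2) + (625*π/2) = 333*π.


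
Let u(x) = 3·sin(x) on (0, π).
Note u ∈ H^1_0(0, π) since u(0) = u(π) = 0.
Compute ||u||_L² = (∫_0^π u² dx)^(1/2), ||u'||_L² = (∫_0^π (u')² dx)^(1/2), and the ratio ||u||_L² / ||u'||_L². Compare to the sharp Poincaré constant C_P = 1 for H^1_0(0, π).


||u||_L² / ||u'||_L² = 1 = C_P.

u(x) = 3·sin(x), so u'(x) = 3*cos(x).
Writing u(x) = A·sin(kπx/L) with A = 3 and k = 1, use ∫_0^L sin²(kπx/L) dx = L/2 and ∫_0^L cos²(kπx/L) dx = L/2.
u² = 9·sin²(x) and (u')² = 9·cos²(x), and each of sin², cos² integrates to L/2 = π/2 over (0, π).
∫_0^π u² dx = 9*π/2, so ||u||_L² = 3*sqrt(2)*sqrt(π)/2.
∫_0^π (u')² dx = 9*π/2, so ||u'||_L² = 3*sqrt(2)*sqrt(π)/2.
Ratio ||u||_L² / ||u'||_L² = 1.
Sharp Poincaré constant on H^1_0(0, π) is C_P = L/π = 1, achieved by sin(x).
This is the k = 1 eigenfunction (up to amplitude), so the ratio equals the sharp Poincaré constant exactly.


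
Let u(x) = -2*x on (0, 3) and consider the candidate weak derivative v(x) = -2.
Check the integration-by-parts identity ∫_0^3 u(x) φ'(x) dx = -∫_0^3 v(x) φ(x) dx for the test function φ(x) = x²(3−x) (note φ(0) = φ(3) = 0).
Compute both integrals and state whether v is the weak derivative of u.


LHS = 27/2, RHS = 27/2. Yes, v = u' weakly.

u(x) = -2*x, classical derivative u'(x) = -2.
φ(x) = x²(3−x), so φ'(x) = 3*x*(2 - x).
Note φ(0) = φ(3) = 0, so the boundary term u·φ vanishes.
LHS = ∫_0^3 u(x) φ'(x) dx = ∫_0^3 (6*x^3 - 12*x^2) dx. Term by term:
  ∫_0^3 6*x^3 dx = 243/2;  ∫_0^3 -12*x^2 dx = -108.
Sum: 243/2 − 108 = 27/2.
So LHS = 27/2.
∫_0^3 v(x) φ(x) dx = ∫_0^3 (2*x^3 - 6*x^2) dx. Term by term:
  ∫_0^3 2*x^3 dx = 81/2;  ∫_0^3 -6*x^2 dx = -54.
Sum: 81/2 − 54 = -27/2.
So RHS = -∫_0^3 v(x) φ(x) dx = 27/2.
LHS = RHS, so the identity holds for this test φ.
Moreover u is smooth here and v(x) = u'(x) = -2 pointwise, so the identity holds for every test function. Hence v is the weak derivative of u.


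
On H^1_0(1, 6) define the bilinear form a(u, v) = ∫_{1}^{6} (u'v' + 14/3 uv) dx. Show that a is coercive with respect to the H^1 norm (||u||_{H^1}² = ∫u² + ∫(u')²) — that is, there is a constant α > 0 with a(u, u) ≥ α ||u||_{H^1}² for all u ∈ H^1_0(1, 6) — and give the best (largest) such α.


α = 1

Coercivity of a(·,·) on H^1_0(1, 6) means a(u, u) ≥ α ||u||_{H^1}² for every u ∈ H^1_0.
The interval has length L = 5, and Poincaré/coercivity depend only on L. Here a(u, u) = ∫(u')² + (14/3)·∫u².
Here c = 14/3 ≥ 1, so a(u,u) = ∫(u')² + c∫u² ≥ ∫(u')² + ∫u² = ||u||_{H^1}², i.e. α = 1 works. No larger α is possible: a(u,u) ≥ α||u||_{H^1}² means (1−α)∫(u')² ≥ (α−c)∫u², and for the modes u_n = sin(nπ(x−x₀)/L) (x₀ the left endpoint) one has ∫u_n²/∫(u_n')² = (L/(nπ))² → 0, so a(u_n,u_n)/||u_n||_{H^1}² → 1. Hence the optimal constant is α = 1.
Therefore α = 1.


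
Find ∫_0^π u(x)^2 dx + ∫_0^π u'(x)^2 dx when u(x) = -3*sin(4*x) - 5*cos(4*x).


||u||_{H^1(0,π)}^2 = 289*π

u'(x) = 20*sin(4*x) - 12*cos(4*x).
Expand u² and (u')² and integrate term by term on (0, π), using: for integers n ≥ 1, ∫_0^π sin²(nx) dx = ∫_0^π cos²(nx) dx = π/2; for n ≠ n', ∫_0^π sin(nx)sin(n'x) dx = ∫_0^π cos(nx)cos(n'x) dx = 0; and by product-to-sum, ∫_0^π sin(nx)cos(n'x) dx = ½∫_0^π [sin((n+n')x) + sin((n−n')x)] dx, which is 0 when n+n' is even and 2n/(n²−n'²) when n+n' is odd (it need not vanish on (0, π)).
  u² squared terms: (-5)²·∫cos(4x)² dx = 25·π/2 = 25*π/2;  (-3)²·∫sin(4x)² dx = 9·π/2 = 9*π/2.
  u² cross terms: 2·(-5)·(-3)·∫cos(4x)·sin(4x) dx = 30·(0) = 0.
  So ∫_0^π u² dx = 25*π/2 + 9*π/2 + 0 = 17*π.
  (u')² squared terms: (-12)²·∫cos(4x)² dx = 144·π/2 = 72*π;  (20)²·∫sin(4x)² dx = 400·π/2 = 200*π.
  (u')² cross terms: 2·(-12)·(20)·∫cos(4x)·sin(4x) dx = -480·(0) = 0.
  So ∫_0^π (u')² dx = 72*π + 200*π + 0 = 272*π.
||u||_{H^1}^2 = (17*π) + (272*π) = 289*π.


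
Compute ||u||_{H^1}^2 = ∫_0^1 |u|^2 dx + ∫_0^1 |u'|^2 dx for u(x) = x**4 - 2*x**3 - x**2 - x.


||u||_{H^1}^2 = 799/63

The H^1 norm (squared) on an interval (0, L) is
  ||u||_{H^1}^2 = ∫_0^L u(x)^2 dx + ∫_0^L u'(x)^2 dx.
Compute u'(x) = 4*x**3 - 6*x**2 - 2*x - 1.
Then u(x)^2 = x**8 - 4*x**7 + 2*x**6 + 2*x**5 + 5*x**4 + 2*x**3 + x**2 and u'(x)^2 = 16*x**6 - 48*x**5 + 20*x**4 + 16*x**3 + 16*x**2 + 4*x + 1.
Integrate each monomial from 0 to 1 using ∫_0^1 c·x^n dx = c·1^(n+1)/(n+1):
  ∫_0^1 u(x)^2 dx = ∫_0^1 (x^8 - 4*x^7 + 2*x^6 + 2*x^5 + 5*x^4 + 2*x^3 + x^2) dx. Term by term:
    ∫_0^1 x^8 dx = 1/9;  ∫_0^1 -4*x^7 dx = -1/2;  ∫_0^1 2*x^6 dx = 2/7;
    ∫_0^1 2*x^5 dx = 1/3;  ∫_0^1 5*x^4 dx = 1;  ∫_0^1 2*x^3 dx = 1/2;
    ∫_0^1 x^2 dx = 1/3.
  Sum: 1/9 − 1/2 + 2/7 + 1/3 + 1 + 1/2 + 1/3 = 130/63.
  ∫_0^1 u'(x)^2 dx = ∫_0^1 (16*x^6 - 48*x^5 + 20*x^4 + 16*x^3 + 16*x^2 + 4*x + 1) dx. Term by term:
    ∫_0^1 16*x^6 dx = 16/7;  ∫_0^1 -48*x^5 dx = -8;  ∫_0^1 20*x^4 dx = 4;
    ∫_0^1 16*x^3 dx = 4;  ∫_0^1 16*x^2 dx = 16/3;  ∫_0^1 4*x dx = 2;
    ∫_0^1 1 dx = 1.
  Sum: 16/7 − 8 + 4 + 4 + 16/3 + 2 + 1 = 223/21.
Adding: ||u||_{H^1}^2 = 130/63 + 223/21 = 799/63.


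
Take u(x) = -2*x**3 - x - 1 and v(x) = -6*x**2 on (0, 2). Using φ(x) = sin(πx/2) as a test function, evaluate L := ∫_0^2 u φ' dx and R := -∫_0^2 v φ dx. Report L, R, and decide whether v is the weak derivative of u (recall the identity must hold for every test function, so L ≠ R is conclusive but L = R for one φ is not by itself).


LHS = -192/π^3 + 52/π, RHS = -192/π^3 + 48/π. No, v is not the weak derivative of u.

u(x) = -2*x**3 - x - 1, classical derivative u'(x) = -6*x**2 - 1.
φ(x) = sin(πx/2), so φ'(x) = π*cos(π*x/2)/2.
Note φ(0) = φ(2) = 0, so the boundary term u·φ vanishes.
LHS = ∫_0^2 u(x) φ'(x) dx = ∫_0^2 (-π*x^3*cos(π*x/2) - π*x*cos(π*x/2)/2 - π*cos(π*x/2)/2) dx. Term by term:
  ∫_0^2 -π*cos(π*x/2)/2 dx = 0;  ∫_0^2 -π*x^3*cos(π*x/2) dx = -192/π^3 + 48/π;  ∫_0^2 -π*x*cos(π*x/2)/2 dx = 4/π.
Sum: 0 + -192/π^3 + 48/π + 4/π = -192/π^3 + 52/π.
So LHS = -192/π^3 + 52/π.
∫_0^2 v(x) φ(x) dx = ∫_0^2 (-6*x^2*sin(π*x/2)) dx. Term by term:
  ∫_0^2 -6*x^2*sin(π*x/2) dx = -48/π + 192/π^3.
So RHS = -∫_0^2 v(x) φ(x) dx = -192/π^3 + 48/π.
LHS − RHS = 4/π ≠ 0, so the identity fails.
(For a valid weak derivative the identity must hold for EVERY test function, in particular this one. The failure shows v is NOT the weak derivative of u.)
Correct weak derivative would be u'(x) = -6*x**2 - 1.


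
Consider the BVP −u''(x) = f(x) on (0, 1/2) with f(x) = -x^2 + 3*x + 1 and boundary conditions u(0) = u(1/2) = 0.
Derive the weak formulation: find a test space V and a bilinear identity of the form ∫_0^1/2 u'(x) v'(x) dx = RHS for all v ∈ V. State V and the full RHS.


V = H^1_0(0, 1/2) (so v(0) = v(1/2) = 0); weak form: ∫_0^1/2 u'v' dx = ∫_0^1/2 (-x^2 + 3*x + 1) v dx for all v ∈ V.

Multiply both sides by a test function v and integrate from 0 to 1/2:
  ∫_0^1/2 −u''(x) v(x) dx = ∫_0^1/2 f(x) v(x) dx.
Integrate the LHS by parts once:
  ∫_0^1/2 −u'' v dx = −[u'(x) v(x)]_0^1/2 + ∫_0^1/2 u'(x) v'(x) dx.
Thus ∫_0^1/2 u'(x) v'(x) dx = ∫_0^1/2 f(x) v(x) dx + [u'(x) v(x)]_0^1/2.
Choose V so that boundary terms are either known or forced to vanish.
u is Dirichlet: u(0) = u(1/2) = 0. Let V = H^1_0(0, 1/2); then v(0) = v(1/2) = 0, and [u' v]_0^1/2 = 0.
Weak formulation: find u (satisfying any essential BC) such that ∫_0^1/2 u'(x) v'(x) dx = ∫_0^1/2 f v dx for all v ∈ V.
Substituting f(x) = -x^2 + 3*x + 1, the right-hand side is ∫_0^1/2 (-x^2 + 3*x + 1) v dx.


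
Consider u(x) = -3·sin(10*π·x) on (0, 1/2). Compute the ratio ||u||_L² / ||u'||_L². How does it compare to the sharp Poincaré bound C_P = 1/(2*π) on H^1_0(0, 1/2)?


||u||_L² / ||u'||_L² = 1/(10*π) < C_P = 1/(2*π).

u(x) = -3·sin(10*π·x), so u'(x) = -30*π*cos(10*π*x).
Writing u(x) = A·sin(kπx/L) with A = -3 and k = 5, use ∫_0^L sin²(kπx/L) dx = L/2 and ∫_0^L cos²(kπx/L) dx = L/2.
u² = 9·sin²(10*π·x) and (u')² = 900*π^2·cos²(10*π·x), and each of sin², cos² integrates to L/2 = 1/4 over (0, 1/2).
∫_0^1/2 u² dx = 9/4, so ||u||_L² = 3/2.
∫_0^1/2 (u')² dx = 225*π^2, so ||u'||_L² = 15*π.
Ratio ||u||_L² / ||u'||_L² = 1/(10*π).
Sharp Poincaré constant on H^1_0(0, 1/2) is C_P = L/π = 1/(2*π), achieved by sin(2*π·x).
This is the k = 5 harmonic; the ratio L/(kπ) is strictly less than C_P = L/π, consistent with the sharp inequality ||u||_L² ≤ C_P ||u'||_L².


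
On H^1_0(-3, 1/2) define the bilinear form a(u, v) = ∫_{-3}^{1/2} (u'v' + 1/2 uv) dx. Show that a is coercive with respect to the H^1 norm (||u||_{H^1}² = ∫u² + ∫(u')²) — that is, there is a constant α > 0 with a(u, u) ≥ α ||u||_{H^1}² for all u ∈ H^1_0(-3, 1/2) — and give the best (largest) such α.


α = (49 + 8*π^2)/(2*(4*π^2 + 49))

Coercivity of a(·,·) on H^1_0(-3, 1/2) means a(u, u) ≥ α ||u||_{H^1}² for every u ∈ H^1_0.
The interval has length L = 7/2, and Poincaré/coercivity depend only on L. Here a(u, u) = ∫(u')² + (1/2)·∫u².
Here 0 < c = 1/2 < 1. The condition a(u,u) ≥ α||u||_{H^1}² reads (1−α)∫(u')² ≥ (α−c)∫u². Any admissible α is ≤ 1 (rapidly oscillating u have ∫u²/∫(u')² → 0), and α = 1 would force 0 ≥ (1−c)∫u², impossible since c < 1; so 1−α > 0. By the sharp Poincaré inequality on H^1_0 of an interval of length L, ∫(u')² ≥ (π/L)²∫u² with equality for the first sine mode sin(π(x−x₀)/L) (x₀ the left endpoint), so the inequality holds for all u iff (1−α)(π/L)² ≥ α − c, i.e. α ≤ ((π/L)² + c)/((π/L)² + 1) = (1 + c(L/π)²)/(1 + (L/π)²). With (π/L)² = 4*π^2/49 and c = 1/2, the largest admissible constant is α = ((π/L)² + c)/((π/L)² + 1).
Simplifying, α = (49 + 8*π^2)/(2*(4*π^2 + 49)).


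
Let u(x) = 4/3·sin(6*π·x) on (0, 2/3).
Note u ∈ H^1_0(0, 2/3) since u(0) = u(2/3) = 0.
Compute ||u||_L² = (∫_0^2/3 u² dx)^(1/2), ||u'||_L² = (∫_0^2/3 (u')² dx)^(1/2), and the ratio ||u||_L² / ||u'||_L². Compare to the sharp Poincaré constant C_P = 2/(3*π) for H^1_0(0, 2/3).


||u||_L² / ||u'||_L² = 1/(6*π) < C_P = 2/(3*π).

u(x) = 4/3·sin(6*π·x), so u'(x) = 8*π*cos(6*π*x).
Writing u(x) = A·sin(kπx/L) with A = 4/3 and k = 4, use ∫_0^L sin²(kπx/L) dx = L/2 and ∫_0^L cos²(kπx/L) dx = L/2.
u² = 16/9·sin²(6*π·x) and (u')² = 64*π^2·cos²(6*π·x), and each of sin², cos² integrates to L/2 = 1/3 over (0, 2/3).
∫_0^2/3 u² dx = 16/27, so ||u||_L² = 4*sqrt(3)/9.
∫_0^2/3 (u')² dx = 64*π^2/3, so ||u'||_L² = 8*sqrt(3)*π/3.
Ratio ||u||_L² / ||u'||_L² = 1/(6*π).
Sharp Poincaré constant on H^1_0(0, 2/3) is C_P = L/π = 2/(3*π), achieved by sin(3*π/2·x).
This is the k = 4 harmonic; the ratio L/(kπ) is strictly less than C_P = L/π, consistent with the sharp inequality ||u||_L² ≤ C_P ||u'||_L².


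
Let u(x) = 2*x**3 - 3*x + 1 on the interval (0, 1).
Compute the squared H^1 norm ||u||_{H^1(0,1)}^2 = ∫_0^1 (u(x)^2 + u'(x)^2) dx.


||u||_{H^1}^2 = 153/35

The H^1 norm (squared) on an interval (0, L) is
  ||u||_{H^1}^2 = ∫_0^L u(x)^2 dx + ∫_0^L u'(x)^2 dx.
Compute u'(x) = 6*x**2 - 3.
Then u(x)^2 = 4*x**6 - 12*x**4 + 4*x**3 + 9*x**2 - 6*x + 1 and u'(x)^2 = 36*x**4 - 36*x**2 + 9.
Integrate each monomial from 0 to 1 using ∫_0^1 c·x^n dx = c·1^(n+1)/(n+1):
  ∫_0^1 u(x)^2 dx = ∫_0^1 (4*x^6 - 12*x^4 + 4*x^3 + 9*x^2 - 6*x + 1) dx. Term by term:
    ∫_0^1 4*x^6 dx = 4/7;  ∫_0^1 -12*x^4 dx = -12/5;  ∫_0^1 4*x^3 dx = 1;
    ∫_0^1 9*x^2 dx = 3;  ∫_0^1 -6*x dx = -3;  ∫_0^1 1 dx = 1.
  Sum: 4/7 − 12/5 + 1 + 3 − 3 + 1 = 6/35.
  ∫_0^1 u'(x)^2 dx = ∫_0^1 (36*x^4 - 36*x^2 + 9) dx. Term by term:
    ∫_0^1 36*x^4 dx = 36/5;  ∫_0^1 -36*x^2 dx = -12;  ∫_0^1 9 dx = 9.
  Sum: 36/5 − 12 + 9 = 21/5.
Adding: ||u||_{H^1}^2 = 6/35 + 21/5 = 153/35.


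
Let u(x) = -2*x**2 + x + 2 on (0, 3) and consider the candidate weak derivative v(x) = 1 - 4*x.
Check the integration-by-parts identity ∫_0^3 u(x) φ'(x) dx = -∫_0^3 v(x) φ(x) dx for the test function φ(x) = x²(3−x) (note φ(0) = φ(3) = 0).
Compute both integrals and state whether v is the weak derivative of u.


LHS = 837/20, RHS = 837/20. Yes, v = u' weakly.

u(x) = -2*x**2 + x + 2, classical derivative u'(x) = 1 - 4*x.
φ(x) = x²(3−x), so φ'(x) = 3*x*(2 - x).
Note φ(0) = φ(3) = 0, so the boundary term u·φ vanishes.
LHS = ∫_0^3 u(x) φ'(x) dx = ∫_0^3 (6*x^4 - 15*x^3 + 12*x) dx. Term by term:
  ∫_0^3 6*x^4 dx = 1458/5;  ∫_0^3 -15*x^3 dx = -1215/4;  ∫_0^3 12*x dx = 54.
Sum: 1458/5 − 1215/4 + 54 = 837/20.
So LHS = 837/20.
∫_0^3 v(x) φ(x) dx = ∫_0^3 (4*x^4 - 13*x^3 + 3*x^2) dx. Term by term:
  ∫_0^3 4*x^4 dx = 972/5;  ∫_0^3 -13*x^3 dx = -1053/4;  ∫_0^3 3*x^2 dx = 27.
Sum: 972/5 − 1053/4 + 27 = -837/20.
So RHS = -∫_0^3 v(x) φ(x) dx = 837/20.
LHS = RHS, so the identity holds for this test φ.
Moreover u is smooth here and v(x) = u'(x) = 1 - 4*x pointwise, so the identity holds for every test function. Hence v is the weak derivative of u.


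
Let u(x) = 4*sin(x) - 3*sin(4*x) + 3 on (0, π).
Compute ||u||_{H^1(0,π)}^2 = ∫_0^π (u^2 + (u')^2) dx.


||u||_{H^1(0,π)}^2 = 48 + 203*π/2

u'(x) = 4*cos(x) - 12*cos(4*x).
Expand u² and (u')² and integrate term by term on (0, π), using: for integers n ≥ 1, ∫_0^π sin²(nx) dx = ∫_0^π cos²(nx) dx = π/2; for n ≠ n', ∫_0^π sin(nx)sin(n'x) dx = ∫_0^π cos(nx)cos(n'x) dx = 0; and by product-to-sum, ∫_0^π sin(nx)cos(n'x) dx = ½∫_0^π [sin((n+n')x) + sin((n−n')x)] dx, which is 0 when n+n' is even and 2n/(n²−n'²) when n+n' is odd (it need not vanish on (0, π)). For the constant mode: ∫_0^π 1 dx = π, ∫_0^π cos(nx) dx = 0, ∫_0^π sin(nx) dx = (1−(−1)^n)/n.
  u² squared terms: (3)²·∫1 dx = 9·π = 9*π;  (-3)²·∫sin(4x)² dx = 9·π/2 = 9*π/2;  (4)²·∫sin(x)² dx = 16·π/2 = 8*π.
  u² cross terms: 2·(3)·(-3)·∫1·sin(4x) dx = -18·(0) = 0;  2·(3)·(4)·∫1·sin(x) dx = 24·(2) = 48;  2·(-3)·(4)·∫sin(4x)·sin(x) dx = -24·(0) = 0.
  So ∫_0^π u² dx = 9*π + 9*π/2 + 8*π + 0 + 48 + 0 = 48 + 43*π/2.
  (u')² squared terms: (-12)²·∫cos(4x)² dx = 144·π/2 = 72*π;  (4)²·∫cos(x)² dx = 16·π/2 = 8*π.
  (u')² cross terms: 2·(-12)·(4)·∫cos(4x)·cos(x) dx = -96·(0) = 0.
  So ∫_0^π (u')² dx = 72*π + 8*π + 0 = 80*π.
||u||_{H^1}^2 = (48 + 43*π/2) + (80*π) = 48 + 203*π/2.


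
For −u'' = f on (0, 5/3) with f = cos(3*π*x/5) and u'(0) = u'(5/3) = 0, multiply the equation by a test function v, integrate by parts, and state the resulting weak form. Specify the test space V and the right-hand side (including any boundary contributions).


V = H^1(0, 5/3) (no boundary constraint on v; u is determined up to an additive constant); weak form: ∫_0^5/3 u'v' dx = ∫_0^5/3 (cos(3*π*x/5)) v dx for all v ∈ V.

Multiply both sides by a test function v and integrate from 0 to 5/3:
  ∫_0^5/3 −u''(x) v(x) dx = ∫_0^5/3 f(x) v(x) dx.
Integrate the LHS by parts once:
  ∫_0^5/3 −u'' v dx = −[u'(x) v(x)]_0^5/3 + ∫_0^5/3 u'(x) v'(x) dx.
Thus ∫_0^5/3 u'(x) v'(x) dx = ∫_0^5/3 f(x) v(x) dx + [u'(x) v(x)]_0^5/3.
Choose V so that boundary terms are either known or forced to vanish.
u has homogeneous Neumann: u'(0) = u'(5/3) = 0. So [u' v]_0^5/3 = 0·v(5/3) − 0·v(0) = 0 for any v; take V = H^1(0, 5/3).
Weak formulation: find u (satisfying any essential BC) such that ∫_0^5/3 u'(x) v'(x) dx = ∫_0^5/3 f v dx for all v ∈ V (homogeneous Neumann, so boundary terms vanish).
Substituting f(x) = cos(3*π*x/5), the right-hand side is ∫_0^5/3 (cos(3*π*x/5)) v dx.
Compatibility check (pure Neumann): taking v ≡ 1 ∈ V gives 0 = ∫_0^5/3 f dx + (0) − (0), i.e. ∫_0^5/3 f dx must equal u'(0) − u'(5/3) = 0. Indeed ∫_0^5/3 (cos(3*π*x/5)) dx = 0, so the data are compatible. The solution is then unique only up to an additive constant (fix it e.g. by requiring ∫_0^5/3 u dx = 0).
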